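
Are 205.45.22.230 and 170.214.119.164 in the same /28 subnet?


Mask: 255.255.255.240
205.45.22.230 AND mask = 205.45.22.224
170.214.119.164 AND mask = 170.214.119.160
No, different subnets (205.45.22.224 vs 170.214.119.160)


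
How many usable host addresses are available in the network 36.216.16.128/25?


Host bits = 32 - 25 = 7
Total addresses = 2^7 = 128
Usable = total - 2 (network and broadcast)
Usable hosts: 126


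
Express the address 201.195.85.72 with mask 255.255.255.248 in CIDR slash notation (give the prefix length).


Binary: 11111111.11111111.11111111.11111000
Count leading 1s
Prefix: /29


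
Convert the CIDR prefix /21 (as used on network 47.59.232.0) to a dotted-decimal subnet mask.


/21 means 21 network bits, 11 host bits
Binary: 11111111111111111111100000000000
Mask: 255.255.248.0


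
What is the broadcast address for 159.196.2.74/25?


Network: 159.196.2.0/25
Host bits = 7
Set all host bits to 1:
Broadcast: 159.196.2.127


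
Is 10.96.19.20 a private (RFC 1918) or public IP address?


RFC 1918 private ranges:
  10.0.0.0/8 (10.0.0.0 - 10.255.255.255)
  172.16.0.0/12 (172.16.0.0 - 172.31.255.255)
  192.168.0.0/16 (192.168.0.0 - 192.168.255.255)
Private (in 10.0.0.0/8)


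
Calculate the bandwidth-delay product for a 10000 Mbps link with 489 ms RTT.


BDP = bandwidth * RTT
= 10000 Mbps * 489 ms
= 10000 * 1e6 * 489 / 1000 bits
= 4890000000 bits
= 611250000 bytes
= 596923.8281 KB
BDP = 4890000000 bits (611250000 bytes)


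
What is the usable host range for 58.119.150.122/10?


Network: 58.64.0.0
Broadcast: 58.127.255.255
First usable = network + 1
Last usable = broadcast - 1
Range: 58.64.0.1 to 58.127.255.254


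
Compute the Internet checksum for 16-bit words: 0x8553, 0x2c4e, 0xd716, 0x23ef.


Sum all words (with carry folding):
+ 0x8553 = 0x8553
+ 0x2c4e = 0xb1a1
+ 0xd716 = 0x88b8
+ 0x23ef = 0xaca7
One's complement: ~0xaca7
Checksum = 0x5358


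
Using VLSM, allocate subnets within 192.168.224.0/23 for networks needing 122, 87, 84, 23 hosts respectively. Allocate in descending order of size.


122 hosts -> /25 (126 usable): 192.168.224.0/25
87 hosts -> /25 (126 usable): 192.168.224.128/25
84 hosts -> /25 (126 usable): 192.168.225.0/25
23 hosts -> /27 (30 usable): 192.168.225.128/27
Allocation: 192.168.224.0/25 (122 hosts, 126 usable); 192.168.224.128/25 (87 hosts, 126 usable); 192.168.225.0/25 (84 hosts, 126 usable); 192.168.225.128/27 (23 hosts, 30 usable)


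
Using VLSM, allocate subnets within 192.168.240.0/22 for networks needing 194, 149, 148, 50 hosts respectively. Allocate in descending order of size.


194 hosts -> /24 (254 usable): 192.168.240.0/24
149 hosts -> /24 (254 usable): 192.168.241.0/24
148 hosts -> /24 (254 usable): 192.168.242.0/24
50 hosts -> /26 (62 usable): 192.168.243.0/26
Allocation: 192.168.240.0/24 (194 hosts, 254 usable); 192.168.241.0/24 (149 hosts, 254 usable); 192.168.242.0/24 (148 hosts, 254 usable); 192.168.243.0/26 (50 hosts, 62 usable)


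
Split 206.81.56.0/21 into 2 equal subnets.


New prefix = 21 + 1 = 22
Each subnet has 1024 addresses
  206.81.56.0/22
  206.81.60.0/22
Subnets: 206.81.56.0/22, 206.81.60.0/22


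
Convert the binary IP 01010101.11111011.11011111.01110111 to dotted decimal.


01010101 = 85
11111011 = 251
11011111 = 223
01110111 = 119
IP: 85.251.223.119


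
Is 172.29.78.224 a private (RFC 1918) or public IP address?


RFC 1918 private ranges:
  10.0.0.0/8 (10.0.0.0 - 10.255.255.255)
  172.16.0.0/12 (172.16.0.0 - 172.31.255.255)
  192.168.0.0/16 (192.168.0.0 - 192.168.255.255)
Private (in 172.16.0.0/12)


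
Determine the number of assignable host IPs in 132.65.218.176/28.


Host bits = 32 - 28 = 4
Total addresses = 2^4 = 16
Usable = total - 2 (network and broadcast)
Usable hosts: 14


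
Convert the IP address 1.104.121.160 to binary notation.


1 = 00000001
104 = 01101000
121 = 01111001
160 = 10100000
Binary: 00000001.01101000.01111001.10100000


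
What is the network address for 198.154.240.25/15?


IP:   11000110.10011010.11110000.00011001
Mask: 11111111.11111110.00000000.00000000
AND operation:
Net:  11000110.10011010.00000000.00000000
Network: 198.154.0.0/15


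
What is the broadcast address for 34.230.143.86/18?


Network: 34.230.128.0/18
Host bits = 14
Set all host bits to 1:
Broadcast: 34.230.191.255


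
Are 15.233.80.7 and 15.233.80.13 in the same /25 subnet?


Mask: 255.255.255.128
15.233.80.7 AND mask = 15.233.80.0
15.233.80.13 AND mask = 15.233.80.0
Yes, same subnet (15.233.80.0)


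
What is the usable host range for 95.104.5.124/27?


Network: 95.104.5.96
Broadcast: 95.104.5.127
First usable = network + 1
Last usable = broadcast - 1
Range: 95.104.5.97 to 95.104.5.126


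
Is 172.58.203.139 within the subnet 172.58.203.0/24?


Subnet network: 172.58.203.0
Test IP AND mask: 172.58.203.0
Yes, 172.58.203.139 is in 172.58.203.0/24


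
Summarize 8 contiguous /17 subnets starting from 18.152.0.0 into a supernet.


Original prefix: /17
Number of subnets: 8 = 2^3
New prefix = 17 - 3 = 14
Supernet: 18.152.0.0/14


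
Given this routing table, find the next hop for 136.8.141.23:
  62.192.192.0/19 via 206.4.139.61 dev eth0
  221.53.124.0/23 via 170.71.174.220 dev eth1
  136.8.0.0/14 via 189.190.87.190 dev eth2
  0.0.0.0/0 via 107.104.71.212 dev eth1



Longest prefix match for 136.8.141.23:
  /19 62.192.192.0: no
  /23 221.53.124.0: no
  /14 136.8.0.0: MATCH
  /0 0.0.0.0: MATCH
Selected: next-hop 189.190.87.190 via eth2 (matched /14)


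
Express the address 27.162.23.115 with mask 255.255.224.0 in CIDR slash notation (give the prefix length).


Binary: 11111111.11111111.11100000.00000000
Count leading 1s
Prefix: /19


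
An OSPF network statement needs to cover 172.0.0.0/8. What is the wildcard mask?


Subnet mask: 255.0.0.0
Wildcard = 255.255.255.255 - subnet mask
255 - 255 = 0
255 - 0 = 255
255 - 0 = 255
255 - 0 = 255
Wildcard: 0.255.255.255


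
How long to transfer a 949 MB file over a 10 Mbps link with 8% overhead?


Effective throughput = 10 * (1 - 8/100) = 9.2 Mbps
File size in Mb = 949 * 8 = 7592 Mb
Time = 7592 / 9.2
Time = 825.2174 seconds


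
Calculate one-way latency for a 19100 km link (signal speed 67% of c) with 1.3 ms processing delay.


Speed = 0.67 * 3e5 km/s = 201000 km/s
Propagation delay = 19100 / 201000 = 0.095 s = 95.0249 ms
Processing delay = 1.3 ms
Total one-way latency = 96.3249 ms


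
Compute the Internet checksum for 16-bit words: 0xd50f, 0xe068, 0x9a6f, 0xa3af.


Sum all words (with carry folding):
+ 0xd50f = 0xd50f
+ 0xe068 = 0xb578
+ 0x9a6f = 0x4fe8
+ 0xa3af = 0xf397
One's complement: ~0xf397
Checksum = 0x0c68


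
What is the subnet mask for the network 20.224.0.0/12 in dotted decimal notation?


/12 means 12 network bits, 20 host bits
Binary: 11111111111100000000000000000000
Mask: 255.240.0.0


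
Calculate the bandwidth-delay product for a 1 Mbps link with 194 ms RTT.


BDP = bandwidth * RTT
= 1 Mbps * 194 ms
= 1 * 1e6 * 194 / 1000 bits
= 194000 bits
= 24250 bytes
= 23.6816 KB
BDP = 194000 bits (24250 bytes)


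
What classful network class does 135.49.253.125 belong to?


First octet: 135
Binary: 10000111
10xxxxxx -> Class B (128-191)
Class B, default mask 255.255.0.0 (/16)


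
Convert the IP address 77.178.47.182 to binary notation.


77 = 01001101
178 = 10110010
47 = 00101111
182 = 10110110
Binary: 01001101.10110010.00101111.10110110


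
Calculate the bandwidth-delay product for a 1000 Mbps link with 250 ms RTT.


BDP = bandwidth * RTT
= 1000 Mbps * 250 ms
= 1000 * 1e6 * 250 / 1000 bits
= 250000000 bits
= 31250000 bytes
= 30517.5781 KB
BDP = 250000000 bits (31250000 bytes)


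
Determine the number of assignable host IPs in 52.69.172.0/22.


Host bits = 32 - 22 = 10
Total addresses = 2^10 = 1024
Usable = total - 2 (network and broadcast)
Usable hosts: 1022


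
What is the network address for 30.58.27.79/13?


IP:   00011110.00111010.00011011.01001111
Mask: 11111111.11111000.00000000.00000000
AND operation:
Net:  00011110.00111000.00000000.00000000
Network: 30.56.0.0/13


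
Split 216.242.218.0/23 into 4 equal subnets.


New prefix = 23 + 2 = 25
Each subnet has 128 addresses
  216.242.218.0/25
  216.242.218.128/25
  216.242.219.0/25
  216.242.219.128/25
Subnets: 216.242.218.0/25, 216.242.218.128/25, 216.242.219.0/25, 216.242.219.128/25


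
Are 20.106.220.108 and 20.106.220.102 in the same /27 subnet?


Mask: 255.255.255.224
20.106.220.108 AND mask = 20.106.220.96
20.106.220.102 AND mask = 20.106.220.96
Yes, same subnet (20.106.220.96)


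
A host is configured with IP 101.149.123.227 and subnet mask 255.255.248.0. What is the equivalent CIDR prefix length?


Binary: 11111111.11111111.11111000.00000000
Count leading 1s
Prefix: /21


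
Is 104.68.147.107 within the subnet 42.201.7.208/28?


Subnet network: 42.201.7.208
Test IP AND mask: 104.68.147.96
No, 104.68.147.107 is not in 42.201.7.208/28


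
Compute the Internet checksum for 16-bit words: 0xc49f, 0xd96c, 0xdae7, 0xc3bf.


Sum all words (with carry folding):
+ 0xc49f = 0xc49f
+ 0xd96c = 0x9e0c
+ 0xdae7 = 0x78f4
+ 0xc3bf = 0x3cb4
One's complement: ~0x3cb4
Checksum = 0xc34b


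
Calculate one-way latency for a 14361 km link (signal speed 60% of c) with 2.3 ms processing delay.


Speed = 0.6 * 3e5 km/s = 180000 km/s
Propagation delay = 14361 / 180000 = 0.0798 s = 79.7833 ms
Processing delay = 2.3 ms
Total one-way latency = 82.0833 ms


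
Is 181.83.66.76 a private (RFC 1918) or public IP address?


RFC 1918 private ranges:
  10.0.0.0/8 (10.0.0.0 - 10.255.255.255)
  172.16.0.0/12 (172.16.0.0 - 172.31.255.255)
  192.168.0.0/16 (192.168.0.0 - 192.168.255.255)
Public (not in any RFC 1918 range)


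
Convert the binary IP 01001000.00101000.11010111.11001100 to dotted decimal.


01001000 = 72
00101000 = 40
11010111 = 215
11001100 = 204
IP: 72.40.215.204


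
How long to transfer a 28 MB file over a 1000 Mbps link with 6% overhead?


Effective throughput = 1000 * (1 - 6/100) = 940 Mbps
File size in Mb = 28 * 8 = 224 Mb
Time = 224 / 940
Time = 0.2383 seconds


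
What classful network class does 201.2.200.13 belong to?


First octet: 201
Binary: 11001001
110xxxxx -> Class C (192-223)
Class C, default mask 255.255.255.0 (/24)


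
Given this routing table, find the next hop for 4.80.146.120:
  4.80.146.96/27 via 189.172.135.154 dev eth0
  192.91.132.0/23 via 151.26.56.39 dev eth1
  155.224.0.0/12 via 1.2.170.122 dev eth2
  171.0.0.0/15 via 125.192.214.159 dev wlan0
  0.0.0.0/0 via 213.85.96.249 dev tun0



Longest prefix match for 4.80.146.120:
  /27 4.80.146.96: MATCH
  /23 192.91.132.0: no
  /12 155.224.0.0: no
  /15 171.0.0.0: no
  /0 0.0.0.0: MATCH
Selected: next-hop 189.172.135.154 via eth0 (matched /27)


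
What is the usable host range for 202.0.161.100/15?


Network: 202.0.0.0
Broadcast: 202.1.255.255
First usable = network + 1
Last usable = broadcast - 1
Range: 202.0.0.1 to 202.1.255.254


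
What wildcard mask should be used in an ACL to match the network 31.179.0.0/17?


Subnet mask: 255.255.128.0
Wildcard = 255.255.255.255 - subnet mask
255 - 255 = 0
255 - 255 = 0
255 - 128 = 127
255 - 0 = 255
Wildcard: 0.0.127.255


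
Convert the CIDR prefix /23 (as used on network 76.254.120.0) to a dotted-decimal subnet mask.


/23 means 23 network bits, 9 host bits
Binary: 11111111111111111111111000000000
Mask: 255.255.254.0


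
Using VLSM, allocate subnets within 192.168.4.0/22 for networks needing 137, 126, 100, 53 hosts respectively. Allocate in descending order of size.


137 hosts -> /24 (254 usable): 192.168.4.0/24
126 hosts -> /25 (126 usable): 192.168.5.0/25
100 hosts -> /25 (126 usable): 192.168.5.128/25
53 hosts -> /26 (62 usable): 192.168.6.0/26
Allocation: 192.168.4.0/24 (137 hosts, 254 usable); 192.168.5.0/25 (126 hosts, 126 usable); 192.168.5.128/25 (100 hosts, 126 usable); 192.168.6.0/26 (53 hosts, 62 usable)


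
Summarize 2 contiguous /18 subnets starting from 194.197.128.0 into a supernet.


Original prefix: /18
Number of subnets: 2 = 2^1
New prefix = 18 - 1 = 17
Supernet: 194.197.128.0/17


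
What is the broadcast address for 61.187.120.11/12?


Network: 61.176.0.0/12
Host bits = 20
Set all host bits to 1:
Broadcast: 61.191.255.255


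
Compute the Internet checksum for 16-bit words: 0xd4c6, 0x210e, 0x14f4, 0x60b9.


Sum all words (with carry folding):
+ 0xd4c6 = 0xd4c6
+ 0x210e = 0xf5d4
+ 0x14f4 = 0x0ac9
+ 0x60b9 = 0x6b82
One's complement: ~0x6b82
Checksum = 0x947d


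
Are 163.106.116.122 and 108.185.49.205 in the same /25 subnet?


Mask: 255.255.255.128
163.106.116.122 AND mask = 163.106.116.0
108.185.49.205 AND mask = 108.185.49.128
No, different subnets (163.106.116.0 vs 108.185.49.128)


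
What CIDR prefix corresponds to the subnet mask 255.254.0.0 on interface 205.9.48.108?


Binary: 11111111.11111110.00000000.00000000
Count leading 1s
Prefix: /15


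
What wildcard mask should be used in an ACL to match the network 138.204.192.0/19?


Subnet mask: 255.255.224.0
Wildcard = 255.255.255.255 - subnet mask
255 - 255 = 0
255 - 255 = 0
255 - 224 = 31
255 - 0 = 255
Wildcard: 0.0.31.255


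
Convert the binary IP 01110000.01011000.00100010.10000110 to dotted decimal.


01110000 = 112
01011000 = 88
00100010 = 34
10000110 = 134
IP: 112.88.34.134


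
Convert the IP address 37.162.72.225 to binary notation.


37 = 00100101
162 = 10100010
72 = 01001000
225 = 11100001
Binary: 00100101.10100010.01001000.11100001


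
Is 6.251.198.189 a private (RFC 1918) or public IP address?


RFC 1918 private ranges:
  10.0.0.0/8 (10.0.0.0 - 10.255.255.255)
  172.16.0.0/12 (172.16.0.0 - 172.31.255.255)
  192.168.0.0/16 (192.168.0.0 - 192.168.255.255)
Public (not in any RFC 1918 range)


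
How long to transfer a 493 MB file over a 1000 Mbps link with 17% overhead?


Effective throughput = 1000 * (1 - 17/100) = 830 Mbps
File size in Mb = 493 * 8 = 3944 Mb
Time = 3944 / 830
Time = 4.7518 seconds


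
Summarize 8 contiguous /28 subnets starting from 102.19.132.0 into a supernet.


Original prefix: /28
Number of subnets: 8 = 2^3
New prefix = 28 - 3 = 25
Supernet: 102.19.132.0/25


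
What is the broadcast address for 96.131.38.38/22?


Network: 96.131.36.0/22
Host bits = 10
Set all host bits to 1:
Broadcast: 96.131.39.255


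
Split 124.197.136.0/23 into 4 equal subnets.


New prefix = 23 + 2 = 25
Each subnet has 128 addresses
  124.197.136.0/25
  124.197.136.128/25
  124.197.137.0/25
  124.197.137.128/25
Subnets: 124.197.136.0/25, 124.197.136.128/25, 124.197.137.0/25, 124.197.137.128/25


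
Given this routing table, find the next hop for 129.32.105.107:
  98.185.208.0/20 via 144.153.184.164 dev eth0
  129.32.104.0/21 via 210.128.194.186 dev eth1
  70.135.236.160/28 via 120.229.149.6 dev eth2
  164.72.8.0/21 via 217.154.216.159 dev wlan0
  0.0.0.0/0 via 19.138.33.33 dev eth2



Longest prefix match for 129.32.105.107:
  /20 98.185.208.0: no
  /21 129.32.104.0: MATCH
  /28 70.135.236.160: no
  /21 164.72.8.0: no
  /0 0.0.0.0: MATCH
Selected: next-hop 210.128.194.186 via eth1 (matched /21)


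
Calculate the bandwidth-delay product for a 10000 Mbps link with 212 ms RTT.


BDP = bandwidth * RTT
= 10000 Mbps * 212 ms
= 10000 * 1e6 * 212 / 1000 bits
= 2120000000 bits
= 265000000 bytes
= 258789.0625 KB
BDP = 2120000000 bits (265000000 bytes)


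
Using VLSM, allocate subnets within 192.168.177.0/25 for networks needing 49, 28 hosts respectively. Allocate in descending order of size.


49 hosts -> /26 (62 usable): 192.168.177.0/26
28 hosts -> /27 (30 usable): 192.168.177.64/27
Allocation: 192.168.177.0/26 (49 hosts, 62 usable); 192.168.177.64/27 (28 hosts, 30 usable)


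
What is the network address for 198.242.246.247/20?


IP:   11000110.11110010.11110110.11110111
Mask: 11111111.11111111.11110000.00000000
AND operation:
Net:  11000110.11110010.11110000.00000000
Network: 198.242.240.0/20


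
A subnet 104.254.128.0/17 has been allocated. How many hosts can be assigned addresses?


Host bits = 32 - 17 = 15
Total addresses = 2^15 = 32768
Usable = total - 2 (network and broadcast)
Usable hosts: 32766


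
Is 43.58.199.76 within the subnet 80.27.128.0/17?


Subnet network: 80.27.128.0
Test IP AND mask: 43.58.128.0
No, 43.58.199.76 is not in 80.27.128.0/17


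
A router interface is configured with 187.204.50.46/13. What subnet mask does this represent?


/13 means 13 network bits, 19 host bits
Binary: 11111111111110000000000000000000
Mask: 255.248.0.0


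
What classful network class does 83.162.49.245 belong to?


First octet: 83
Binary: 01010011
0xxxxxxx -> Class A (1-126)
Class A, default mask 255.0.0.0 (/8)


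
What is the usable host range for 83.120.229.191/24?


Network: 83.120.229.0
Broadcast: 83.120.229.255
First usable = network + 1
Last usable = broadcast - 1
Range: 83.120.229.1 to 83.120.229.254


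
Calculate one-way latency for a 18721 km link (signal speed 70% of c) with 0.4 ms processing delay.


Speed = 0.7 * 3e5 km/s = 210000 km/s
Propagation delay = 18721 / 210000 = 0.0891 s = 89.1476 ms
Processing delay = 0.4 ms
Total one-way latency = 89.5476 ms


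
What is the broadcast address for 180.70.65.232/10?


Network: 180.64.0.0/10
Host bits = 22
Set all host bits to 1:
Broadcast: 180.127.255.255


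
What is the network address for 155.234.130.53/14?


IP:   10011011.11101010.10000010.00110101
Mask: 11111111.11111100.00000000.00000000
AND operation:
Net:  10011011.11101000.00000000.00000000
Network: 155.232.0.0/14


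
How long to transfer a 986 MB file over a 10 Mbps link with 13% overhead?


Effective throughput = 10 * (1 - 13/100) = 8.7 Mbps
File size in Mb = 986 * 8 = 7888 Mb
Time = 7888 / 8.7
Time = 906.6667 seconds


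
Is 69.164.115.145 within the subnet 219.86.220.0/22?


Subnet network: 219.86.220.0
Test IP AND mask: 69.164.112.0
No, 69.164.115.145 is not in 219.86.220.0/22


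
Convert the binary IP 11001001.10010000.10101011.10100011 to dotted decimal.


11001001 = 201
10010000 = 144
10101011 = 171
10100011 = 163
IP: 201.144.171.163


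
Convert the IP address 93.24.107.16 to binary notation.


93 = 01011101
24 = 00011000
107 = 01101011
16 = 00010000
Binary: 01011101.00011000.01101011.00010000


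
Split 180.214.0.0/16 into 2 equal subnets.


New prefix = 16 + 1 = 17
Each subnet has 32768 addresses
  180.214.0.0/17
  180.214.128.0/17
Subnets: 180.214.0.0/17, 180.214.128.0/17


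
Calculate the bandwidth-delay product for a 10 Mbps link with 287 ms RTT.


BDP = bandwidth * RTT
= 10 Mbps * 287 ms
= 10 * 1e6 * 287 / 1000 bits
= 2870000 bits
= 358750 bytes
= 350.3418 KB
BDP = 2870000 bits (358750 bytes)


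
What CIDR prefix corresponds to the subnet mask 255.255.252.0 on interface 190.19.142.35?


Binary: 11111111.11111111.11111100.00000000
Count leading 1s
Prefix: /22


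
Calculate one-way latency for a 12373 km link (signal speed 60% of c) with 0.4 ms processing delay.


Speed = 0.6 * 3e5 km/s = 180000 km/s
Propagation delay = 12373 / 180000 = 0.0687 s = 68.7389 ms
Processing delay = 0.4 ms
Total one-way latency = 69.1389 ms


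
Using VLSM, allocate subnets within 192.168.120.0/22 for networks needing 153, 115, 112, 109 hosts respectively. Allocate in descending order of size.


153 hosts -> /24 (254 usable): 192.168.120.0/24
115 hosts -> /25 (126 usable): 192.168.121.0/25
112 hosts -> /25 (126 usable): 192.168.121.128/25
109 hosts -> /25 (126 usable): 192.168.122.0/25
Allocation: 192.168.120.0/24 (153 hosts, 254 usable); 192.168.121.0/25 (115 hosts, 126 usable); 192.168.121.128/25 (112 hosts, 126 usable); 192.168.122.0/25 (109 hosts, 126 usable)


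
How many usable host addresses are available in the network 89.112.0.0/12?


Host bits = 32 - 12 = 20
Total addresses = 2^20 = 1048576
Usable = total - 2 (network and broadcast)
Usable hosts: 1048574


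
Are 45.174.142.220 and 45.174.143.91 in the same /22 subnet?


Mask: 255.255.252.0
45.174.142.220 AND mask = 45.174.140.0
45.174.143.91 AND mask = 45.174.140.0
Yes, same subnet (45.174.140.0)


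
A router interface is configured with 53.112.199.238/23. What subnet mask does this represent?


/23 means 23 network bits, 9 host bits
Binary: 11111111111111111111111000000000
Mask: 255.255.254.0


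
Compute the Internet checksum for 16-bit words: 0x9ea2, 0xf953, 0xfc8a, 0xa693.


Sum all words (with carry folding):
+ 0x9ea2 = 0x9ea2
+ 0xf953 = 0x97f6
+ 0xfc8a = 0x9481
+ 0xa693 = 0x3b15
One's complement: ~0x3b15
Checksum = 0xc4ea


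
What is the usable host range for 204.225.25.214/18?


Network: 204.225.0.0
Broadcast: 204.225.63.255
First usable = network + 1
Last usable = broadcast - 1
Range: 204.225.0.1 to 204.225.63.254


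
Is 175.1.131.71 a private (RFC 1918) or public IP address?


RFC 1918 private ranges:
  10.0.0.0/8 (10.0.0.0 - 10.255.255.255)
  172.16.0.0/12 (172.16.0.0 - 172.31.255.255)
  192.168.0.0/16 (192.168.0.0 - 192.168.255.255)
Public (not in any RFC 1918 range)


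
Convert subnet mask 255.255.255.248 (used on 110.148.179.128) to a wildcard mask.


Subnet mask: 255.255.255.248
Wildcard = 255.255.255.255 - subnet mask
255 - 255 = 0
255 - 255 = 0
255 - 255 = 0
255 - 248 = 7
Wildcard: 0.0.0.7


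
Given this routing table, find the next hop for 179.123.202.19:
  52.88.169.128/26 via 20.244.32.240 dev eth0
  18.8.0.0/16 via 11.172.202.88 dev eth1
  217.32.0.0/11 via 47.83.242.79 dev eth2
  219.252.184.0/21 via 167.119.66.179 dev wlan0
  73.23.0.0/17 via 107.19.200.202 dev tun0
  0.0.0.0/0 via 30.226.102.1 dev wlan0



Longest prefix match for 179.123.202.19:
  /26 52.88.169.128: no
  /16 18.8.0.0: no
  /11 217.32.0.0: no
  /21 219.252.184.0: no
  /17 73.23.0.0: no
  /0 0.0.0.0: MATCH
Selected: next-hop 30.226.102.1 via wlan0 (matched /0)


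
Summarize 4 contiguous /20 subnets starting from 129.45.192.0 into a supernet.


Original prefix: /20
Number of subnets: 4 = 2^2
New prefix = 20 - 2 = 18
Supernet: 129.45.192.0/18


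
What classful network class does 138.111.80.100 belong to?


First octet: 138
Binary: 10001010
10xxxxxx -> Class B (128-191)
Class B, default mask 255.255.0.0 (/16)


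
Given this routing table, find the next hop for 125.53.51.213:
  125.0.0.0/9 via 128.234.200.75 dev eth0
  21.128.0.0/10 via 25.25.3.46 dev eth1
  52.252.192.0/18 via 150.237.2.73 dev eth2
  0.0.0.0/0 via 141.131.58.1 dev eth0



Longest prefix match for 125.53.51.213:
  /9 125.0.0.0: MATCH
  /10 21.128.0.0: no
  /18 52.252.192.0: no
  /0 0.0.0.0: MATCH
Selected: next-hop 128.234.200.75 via eth0 (matched /9)


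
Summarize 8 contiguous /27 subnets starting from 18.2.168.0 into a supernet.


Original prefix: /27
Number of subnets: 8 = 2^3
New prefix = 27 - 3 = 24
Supernet: 18.2.168.0/24


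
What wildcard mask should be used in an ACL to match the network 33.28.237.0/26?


Subnet mask: 255.255.255.192
Wildcard = 255.255.255.255 - subnet mask
255 - 255 = 0
255 - 255 = 0
255 - 255 = 0
255 - 192 = 63
Wildcard: 0.0.0.63


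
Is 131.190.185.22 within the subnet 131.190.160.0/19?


Subnet network: 131.190.160.0
Test IP AND mask: 131.190.160.0
Yes, 131.190.185.22 is in 131.190.160.0/19


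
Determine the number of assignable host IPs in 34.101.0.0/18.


Host bits = 32 - 18 = 14
Total addresses = 2^14 = 16384
Usable = total - 2 (network and broadcast)
Usable hosts: 16382


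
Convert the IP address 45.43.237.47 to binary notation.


45 = 00101101
43 = 00101011
237 = 11101101
47 = 00101111
Binary: 00101101.00101011.11101101.00101111


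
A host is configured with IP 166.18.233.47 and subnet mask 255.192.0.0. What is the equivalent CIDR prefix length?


Binary: 11111111.11000000.00000000.00000000
Count leading 1s
Prefix: /10


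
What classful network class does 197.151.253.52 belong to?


First octet: 197
Binary: 11000101
110xxxxx -> Class C (192-223)
Class C, default mask 255.255.255.0 (/24)


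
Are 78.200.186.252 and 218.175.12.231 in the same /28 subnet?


Mask: 255.255.255.240
78.200.186.252 AND mask = 78.200.186.240
218.175.12.231 AND mask = 218.175.12.224
No, different subnets (78.200.186.240 vs 218.175.12.224)


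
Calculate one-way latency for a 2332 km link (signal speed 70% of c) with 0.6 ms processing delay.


Speed = 0.7 * 3e5 km/s = 210000 km/s
Propagation delay = 2332 / 210000 = 0.0111 s = 11.1048 ms
Processing delay = 0.6 ms
Total one-way latency = 11.7048 ms


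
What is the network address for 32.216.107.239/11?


IP:   00100000.11011000.01101011.11101111
Mask: 11111111.11100000.00000000.00000000
AND operation:
Net:  00100000.11000000.00000000.00000000
Network: 32.192.0.0/11


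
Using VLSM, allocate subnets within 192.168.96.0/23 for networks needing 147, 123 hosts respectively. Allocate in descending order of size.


147 hosts -> /24 (254 usable): 192.168.96.0/24
123 hosts -> /25 (126 usable): 192.168.97.0/25
Allocation: 192.168.96.0/24 (147 hosts, 254 usable); 192.168.97.0/25 (123 hosts, 126 usable)


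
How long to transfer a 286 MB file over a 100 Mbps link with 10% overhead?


Effective throughput = 100 * (1 - 10/100) = 90 Mbps
File size in Mb = 286 * 8 = 2288 Mb
Time = 2288 / 90
Time = 25.4222 seconds


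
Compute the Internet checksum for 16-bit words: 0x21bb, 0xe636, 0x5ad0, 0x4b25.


Sum all words (with carry folding):
+ 0x21bb = 0x21bb
+ 0xe636 = 0x07f2
+ 0x5ad0 = 0x62c2
+ 0x4b25 = 0xade7
One's complement: ~0xade7
Checksum = 0x5218


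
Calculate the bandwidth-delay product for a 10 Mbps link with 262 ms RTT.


BDP = bandwidth * RTT
= 10 Mbps * 262 ms
= 10 * 1e6 * 262 / 1000 bits
= 2620000 bits
= 327500 bytes
= 319.8242 KB
BDP = 2620000 bits (327500 bytes)


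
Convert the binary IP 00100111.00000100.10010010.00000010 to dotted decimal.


00100111 = 39
00000100 = 4
10010010 = 146
00000010 = 2
IP: 39.4.146.2


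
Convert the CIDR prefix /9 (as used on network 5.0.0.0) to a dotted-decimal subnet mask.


/9 means 9 network bits, 23 host bits
Binary: 11111111100000000000000000000000
Mask: 255.128.0.0


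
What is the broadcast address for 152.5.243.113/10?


Network: 152.0.0.0/10
Host bits = 22
Set all host bits to 1:
Broadcast: 152.63.255.255


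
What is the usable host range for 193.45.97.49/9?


Network: 193.0.0.0
Broadcast: 193.127.255.255
First usable = network + 1
Last usable = broadcast - 1
Range: 193.0.0.1 to 193.127.255.254


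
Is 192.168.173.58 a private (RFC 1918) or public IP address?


RFC 1918 private ranges:
  10.0.0.0/8 (10.0.0.0 - 10.255.255.255)
  172.16.0.0/12 (172.16.0.0 - 172.31.255.255)
  192.168.0.0/16 (192.168.0.0 - 192.168.255.255)
Private (in 192.168.0.0/16)


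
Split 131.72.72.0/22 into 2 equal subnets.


New prefix = 22 + 1 = 23
Each subnet has 512 addresses
  131.72.72.0/23
  131.72.74.0/23
Subnets: 131.72.72.0/23, 131.72.74.0/23


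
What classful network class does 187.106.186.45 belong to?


First octet: 187
Binary: 10111011
10xxxxxx -> Class B (128-191)
Class B, default mask 255.255.0.0 (/16)


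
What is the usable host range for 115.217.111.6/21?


Network: 115.217.104.0
Broadcast: 115.217.111.255
First usable = network + 1
Last usable = broadcast - 1
Range: 115.217.104.1 to 115.217.111.254


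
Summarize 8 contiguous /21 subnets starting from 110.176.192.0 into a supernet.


Original prefix: /21
Number of subnets: 8 = 2^3
New prefix = 21 - 3 = 18
Supernet: 110.176.192.0/18


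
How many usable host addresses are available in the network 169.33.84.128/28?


Host bits = 32 - 28 = 4
Total addresses = 2^4 = 16
Usable = total - 2 (network and broadcast)
Usable hosts: 14


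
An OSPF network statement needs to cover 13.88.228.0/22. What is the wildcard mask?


Subnet mask: 255.255.252.0
Wildcard = 255.255.255.255 - subnet mask
255 - 255 = 0
255 - 255 = 0
255 - 252 = 3
255 - 0 = 255
Wildcard: 0.0.3.255


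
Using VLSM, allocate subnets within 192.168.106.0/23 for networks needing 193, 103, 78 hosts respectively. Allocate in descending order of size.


193 hosts -> /24 (254 usable): 192.168.106.0/24
103 hosts -> /25 (126 usable): 192.168.107.0/25
78 hosts -> /25 (126 usable): 192.168.107.128/25
Allocation: 192.168.106.0/24 (193 hosts, 254 usable); 192.168.107.0/25 (103 hosts, 126 usable); 192.168.107.128/25 (78 hosts, 126 usable)


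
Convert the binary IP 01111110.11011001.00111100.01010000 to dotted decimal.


01111110 = 126
11011001 = 217
00111100 = 60
01010000 = 80
IP: 126.217.60.80


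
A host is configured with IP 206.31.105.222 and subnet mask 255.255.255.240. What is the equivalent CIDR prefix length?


Binary: 11111111.11111111.11111111.11110000
Count leading 1s
Prefix: /28


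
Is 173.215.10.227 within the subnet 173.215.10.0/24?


Subnet network: 173.215.10.0
Test IP AND mask: 173.215.10.0
Yes, 173.215.10.227 is in 173.215.10.0/24


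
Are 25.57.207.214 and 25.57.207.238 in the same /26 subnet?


Mask: 255.255.255.192
25.57.207.214 AND mask = 25.57.207.192
25.57.207.238 AND mask = 25.57.207.192
Yes, same subnet (25.57.207.192)


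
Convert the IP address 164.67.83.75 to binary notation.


164 = 10100100
67 = 01000011
83 = 01010011
75 = 01001011
Binary: 10100100.01000011.01010011.01001011


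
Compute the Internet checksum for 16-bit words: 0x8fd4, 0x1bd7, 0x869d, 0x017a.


Sum all words (with carry folding):
+ 0x8fd4 = 0x8fd4
+ 0x1bd7 = 0xabab
+ 0x869d = 0x3249
+ 0x017a = 0x33c3
One's complement: ~0x33c3
Checksum = 0xcc3c


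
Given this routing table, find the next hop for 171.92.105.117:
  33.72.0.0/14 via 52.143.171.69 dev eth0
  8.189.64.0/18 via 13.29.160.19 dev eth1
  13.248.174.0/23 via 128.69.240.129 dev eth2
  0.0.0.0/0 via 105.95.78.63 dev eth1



Longest prefix match for 171.92.105.117:
  /14 33.72.0.0: no
  /18 8.189.64.0: no
  /23 13.248.174.0: no
  /0 0.0.0.0: MATCH
Selected: next-hop 105.95.78.63 via eth1 (matched /0)


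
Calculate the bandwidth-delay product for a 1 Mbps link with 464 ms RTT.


BDP = bandwidth * RTT
= 1 Mbps * 464 ms
= 1 * 1e6 * 464 / 1000 bits
= 464000 bits
= 58000 bytes
= 56.6406 KB
BDP = 464000 bits (58000 bytes)


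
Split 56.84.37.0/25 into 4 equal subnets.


New prefix = 25 + 2 = 27
Each subnet has 32 addresses
  56.84.37.0/27
  56.84.37.32/27
  56.84.37.64/27
  56.84.37.96/27
Subnets: 56.84.37.0/27, 56.84.37.32/27, 56.84.37.64/27, 56.84.37.96/27


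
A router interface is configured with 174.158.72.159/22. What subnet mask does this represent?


/22 means 22 network bits, 10 host bits
Binary: 11111111111111111111110000000000
Mask: 255.255.252.0


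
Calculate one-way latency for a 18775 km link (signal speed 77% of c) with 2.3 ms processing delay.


Speed = 0.77 * 3e5 km/s = 231000 km/s
Propagation delay = 18775 / 231000 = 0.0813 s = 81.2771 ms
Processing delay = 2.3 ms
Total one-way latency = 83.5771 ms


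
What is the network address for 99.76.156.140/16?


IP:   01100011.01001100.10011100.10001100
Mask: 11111111.11111111.00000000.00000000
AND operation:
Net:  01100011.01001100.00000000.00000000
Network: 99.76.0.0/16


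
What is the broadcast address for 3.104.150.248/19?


Network: 3.104.128.0/19
Host bits = 13
Set all host bits to 1:
Broadcast: 3.104.159.255


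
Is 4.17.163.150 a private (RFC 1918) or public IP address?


RFC 1918 private ranges:
  10.0.0.0/8 (10.0.0.0 - 10.255.255.255)
  172.16.0.0/12 (172.16.0.0 - 172.31.255.255)
  192.168.0.0/16 (192.168.0.0 - 192.168.255.255)
Public (not in any RFC 1918 range)


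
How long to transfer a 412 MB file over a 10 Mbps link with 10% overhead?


Effective throughput = 10 * (1 - 10/100) = 9 Mbps
File size in Mb = 412 * 8 = 3296 Mb
Time = 3296 / 9
Time = 366.2222 seconds


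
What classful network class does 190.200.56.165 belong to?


First octet: 190
Binary: 10111110
10xxxxxx -> Class B (128-191)
Class B, default mask 255.255.0.0 (/16)


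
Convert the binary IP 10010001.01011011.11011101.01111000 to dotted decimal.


10010001 = 145
01011011 = 91
11011101 = 221
01111000 = 120
IP: 145.91.221.120


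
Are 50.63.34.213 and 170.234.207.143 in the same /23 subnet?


Mask: 255.255.254.0
50.63.34.213 AND mask = 50.63.34.0
170.234.207.143 AND mask = 170.234.206.0
No, different subnets (50.63.34.0 vs 170.234.206.0)


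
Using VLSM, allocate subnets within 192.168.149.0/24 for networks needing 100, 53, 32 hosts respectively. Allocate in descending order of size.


100 hosts -> /25 (126 usable): 192.168.149.0/25
53 hosts -> /26 (62 usable): 192.168.149.128/26
32 hosts -> /26 (62 usable): 192.168.149.192/26
Allocation: 192.168.149.0/25 (100 hosts, 126 usable); 192.168.149.128/26 (53 hosts, 62 usable); 192.168.149.192/26 (32 hosts, 62 usable)


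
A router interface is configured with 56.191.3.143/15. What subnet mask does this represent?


/15 means 15 network bits, 17 host bits
Binary: 11111111111111100000000000000000
Mask: 255.254.0.0


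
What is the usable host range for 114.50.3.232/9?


Network: 114.0.0.0
Broadcast: 114.127.255.255
First usable = network + 1
Last usable = broadcast - 1
Range: 114.0.0.1 to 114.127.255.254


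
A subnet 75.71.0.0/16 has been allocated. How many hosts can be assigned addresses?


Host bits = 32 - 16 = 16
Total addresses = 2^16 = 65536
Usable = total - 2 (network and broadcast)
Usable hosts: 65534


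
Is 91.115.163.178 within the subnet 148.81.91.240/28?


Subnet network: 148.81.91.240
Test IP AND mask: 91.115.163.176
No, 91.115.163.178 is not in 148.81.91.240/28


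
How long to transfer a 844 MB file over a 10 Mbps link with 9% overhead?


Effective throughput = 10 * (1 - 9/100) = 9.1 Mbps
File size in Mb = 844 * 8 = 6752 Mb
Time = 6752 / 9.1
Time = 741.978 seconds


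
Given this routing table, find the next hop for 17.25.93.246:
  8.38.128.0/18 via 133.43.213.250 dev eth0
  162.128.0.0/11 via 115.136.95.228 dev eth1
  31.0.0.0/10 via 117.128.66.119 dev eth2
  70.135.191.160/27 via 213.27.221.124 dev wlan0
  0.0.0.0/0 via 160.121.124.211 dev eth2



Longest prefix match for 17.25.93.246:
  /18 8.38.128.0: no
  /11 162.128.0.0: no
  /10 31.0.0.0: no
  /27 70.135.191.160: no
  /0 0.0.0.0: MATCH
Selected: next-hop 160.121.124.211 via eth2 (matched /0)


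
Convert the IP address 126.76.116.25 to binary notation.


126 = 01111110
76 = 01001100
116 = 01110100
25 = 00011001
Binary: 01111110.01001100.01110100.00011001


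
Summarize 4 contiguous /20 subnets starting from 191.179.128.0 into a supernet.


Original prefix: /20
Number of subnets: 4 = 2^2
New prefix = 20 - 2 = 18
Supernet: 191.179.128.0/18


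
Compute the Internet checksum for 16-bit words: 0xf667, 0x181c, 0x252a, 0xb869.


Sum all words (with carry folding):
+ 0xf667 = 0xf667
+ 0x181c = 0x0e84
+ 0x252a = 0x33ae
+ 0xb869 = 0xec17
One's complement: ~0xec17
Checksum = 0x13e8


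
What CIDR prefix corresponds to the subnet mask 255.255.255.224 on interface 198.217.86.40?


Binary: 11111111.11111111.11111111.11100000
Count leading 1s
Prefix: /27


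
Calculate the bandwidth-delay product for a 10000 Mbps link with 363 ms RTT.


BDP = bandwidth * RTT
= 10000 Mbps * 363 ms
= 10000 * 1e6 * 363 / 1000 bits
= 3630000000 bits
= 453750000 bytes
= 443115.2344 KB
BDP = 3630000000 bits (453750000 bytes)


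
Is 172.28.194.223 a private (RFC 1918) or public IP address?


RFC 1918 private ranges:
  10.0.0.0/8 (10.0.0.0 - 10.255.255.255)
  172.16.0.0/12 (172.16.0.0 - 172.31.255.255)
  192.168.0.0/16 (192.168.0.0 - 192.168.255.255)
Private (in 172.16.0.0/12)


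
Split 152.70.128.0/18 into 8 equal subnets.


New prefix = 18 + 3 = 21
Each subnet has 2048 addresses
  152.70.128.0/21
  152.70.136.0/21
  152.70.144.0/21
  152.70.152.0/21
  152.70.160.0/21
  152.70.168.0/21
  152.70.176.0/21
  152.70.184.0/21
Subnets: 152.70.128.0/21, 152.70.136.0/21, 152.70.144.0/21, 152.70.152.0/21, 152.70.160.0/21, 152.70.168.0/21, 152.70.176.0/21, 152.70.184.0/21


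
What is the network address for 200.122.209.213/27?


IP:   11001000.01111010.11010001.11010101
Mask: 11111111.11111111.11111111.11100000
AND operation:
Net:  11001000.01111010.11010001.11000000
Network: 200.122.209.192/27


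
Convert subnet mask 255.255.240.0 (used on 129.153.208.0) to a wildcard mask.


Subnet mask: 255.255.240.0
Wildcard = 255.255.255.255 - subnet mask
255 - 255 = 0
255 - 255 = 0
255 - 240 = 15
255 - 0 = 255
Wildcard: 0.0.15.255


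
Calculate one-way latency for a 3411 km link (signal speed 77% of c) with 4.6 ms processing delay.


Speed = 0.77 * 3e5 km/s = 231000 km/s
Propagation delay = 3411 / 231000 = 0.0148 s = 14.7662 ms
Processing delay = 4.6 ms
Total one-way latency = 19.3662 ms


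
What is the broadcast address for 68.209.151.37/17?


Network: 68.209.128.0/17
Host bits = 15
Set all host bits to 1:
Broadcast: 68.209.255.255


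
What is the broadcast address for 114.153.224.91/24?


Network: 114.153.224.0/24
Host bits = 8
Set all host bits to 1:
Broadcast: 114.153.224.255


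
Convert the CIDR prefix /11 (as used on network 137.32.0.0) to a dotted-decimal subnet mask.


/11 means 11 network bits, 21 host bits
Binary: 11111111111000000000000000000000
Mask: 255.224.0.0


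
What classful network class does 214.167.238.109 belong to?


First octet: 214
Binary: 11010110
110xxxxx -> Class C (192-223)
Class C, default mask 255.255.255.0 (/24)


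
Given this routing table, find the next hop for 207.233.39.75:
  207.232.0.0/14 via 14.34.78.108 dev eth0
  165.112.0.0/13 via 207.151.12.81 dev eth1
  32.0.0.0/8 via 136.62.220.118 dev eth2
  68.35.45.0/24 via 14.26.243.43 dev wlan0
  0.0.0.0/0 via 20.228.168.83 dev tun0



Longest prefix match for 207.233.39.75:
  /14 207.232.0.0: MATCH
  /13 165.112.0.0: no
  /8 32.0.0.0: no
  /24 68.35.45.0: no
  /0 0.0.0.0: MATCH
Selected: next-hop 14.34.78.108 via eth0 (matched /14)


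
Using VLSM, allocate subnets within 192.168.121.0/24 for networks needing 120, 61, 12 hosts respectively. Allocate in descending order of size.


120 hosts -> /25 (126 usable): 192.168.121.0/25
61 hosts -> /26 (62 usable): 192.168.121.128/26
12 hosts -> /28 (14 usable): 192.168.121.192/28
Allocation: 192.168.121.0/25 (120 hosts, 126 usable); 192.168.121.128/26 (61 hosts, 62 usable); 192.168.121.192/28 (12 hosts, 14 usable)


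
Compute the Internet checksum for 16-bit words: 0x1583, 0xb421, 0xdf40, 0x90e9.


Sum all words (with carry folding):
+ 0x1583 = 0x1583
+ 0xb421 = 0xc9a4
+ 0xdf40 = 0xa8e5
+ 0x90e9 = 0x39cf
One's complement: ~0x39cf
Checksum = 0xc630


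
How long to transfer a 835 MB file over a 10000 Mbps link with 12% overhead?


Effective throughput = 10000 * (1 - 12/100) = 8800 Mbps
File size in Mb = 835 * 8 = 6680 Mb
Time = 6680 / 8800
Time = 0.7591 seconds


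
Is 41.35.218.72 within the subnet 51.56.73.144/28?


Subnet network: 51.56.73.144
Test IP AND mask: 41.35.218.64
No, 41.35.218.72 is not in 51.56.73.144/28


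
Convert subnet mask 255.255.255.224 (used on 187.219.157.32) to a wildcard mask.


Subnet mask: 255.255.255.224
Wildcard = 255.255.255.255 - subnet mask
255 - 255 = 0
255 - 255 = 0
255 - 255 = 0
255 - 224 = 31
Wildcard: 0.0.0.31


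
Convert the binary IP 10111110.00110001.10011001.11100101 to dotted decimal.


10111110 = 190
00110001 = 49
10011001 = 153
11100101 = 229
IP: 190.49.153.229


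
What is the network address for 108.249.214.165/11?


IP:   01101100.11111001.11010110.10100101
Mask: 11111111.11100000.00000000.00000000
AND operation:
Net:  01101100.11100000.00000000.00000000
Network: 108.224.0.0/11


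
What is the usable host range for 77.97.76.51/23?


Network: 77.97.76.0
Broadcast: 77.97.77.255
First usable = network + 1
Last usable = broadcast - 1
Range: 77.97.76.1 to 77.97.77.254
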